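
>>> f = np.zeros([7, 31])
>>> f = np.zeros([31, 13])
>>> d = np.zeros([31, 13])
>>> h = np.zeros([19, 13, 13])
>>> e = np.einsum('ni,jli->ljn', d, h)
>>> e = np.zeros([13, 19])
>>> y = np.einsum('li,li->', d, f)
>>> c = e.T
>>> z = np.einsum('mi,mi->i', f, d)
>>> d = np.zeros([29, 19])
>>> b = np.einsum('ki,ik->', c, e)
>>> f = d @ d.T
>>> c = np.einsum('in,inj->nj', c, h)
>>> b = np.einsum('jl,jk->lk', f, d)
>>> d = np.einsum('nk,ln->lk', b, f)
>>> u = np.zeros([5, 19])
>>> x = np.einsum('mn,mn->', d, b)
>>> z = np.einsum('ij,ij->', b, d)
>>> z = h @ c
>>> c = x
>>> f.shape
(29, 29)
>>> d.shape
(29, 19)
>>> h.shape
(19, 13, 13)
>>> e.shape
(13, 19)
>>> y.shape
()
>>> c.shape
()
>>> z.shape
(19, 13, 13)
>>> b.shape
(29, 19)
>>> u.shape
(5, 19)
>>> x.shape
()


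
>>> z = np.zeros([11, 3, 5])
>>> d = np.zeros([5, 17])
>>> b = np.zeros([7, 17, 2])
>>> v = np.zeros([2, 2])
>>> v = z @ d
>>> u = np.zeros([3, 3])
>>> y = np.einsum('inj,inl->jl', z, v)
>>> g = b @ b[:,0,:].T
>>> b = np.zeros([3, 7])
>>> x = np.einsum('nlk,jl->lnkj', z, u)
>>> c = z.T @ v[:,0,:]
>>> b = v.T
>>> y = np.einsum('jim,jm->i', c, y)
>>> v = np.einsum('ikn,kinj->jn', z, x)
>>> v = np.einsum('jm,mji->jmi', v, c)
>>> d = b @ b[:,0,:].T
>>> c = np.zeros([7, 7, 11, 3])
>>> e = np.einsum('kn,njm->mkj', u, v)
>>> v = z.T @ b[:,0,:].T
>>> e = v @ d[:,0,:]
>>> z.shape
(11, 3, 5)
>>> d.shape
(17, 3, 17)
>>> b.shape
(17, 3, 11)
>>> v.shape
(5, 3, 17)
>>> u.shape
(3, 3)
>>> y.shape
(3,)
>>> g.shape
(7, 17, 7)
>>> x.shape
(3, 11, 5, 3)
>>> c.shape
(7, 7, 11, 3)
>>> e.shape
(5, 3, 17)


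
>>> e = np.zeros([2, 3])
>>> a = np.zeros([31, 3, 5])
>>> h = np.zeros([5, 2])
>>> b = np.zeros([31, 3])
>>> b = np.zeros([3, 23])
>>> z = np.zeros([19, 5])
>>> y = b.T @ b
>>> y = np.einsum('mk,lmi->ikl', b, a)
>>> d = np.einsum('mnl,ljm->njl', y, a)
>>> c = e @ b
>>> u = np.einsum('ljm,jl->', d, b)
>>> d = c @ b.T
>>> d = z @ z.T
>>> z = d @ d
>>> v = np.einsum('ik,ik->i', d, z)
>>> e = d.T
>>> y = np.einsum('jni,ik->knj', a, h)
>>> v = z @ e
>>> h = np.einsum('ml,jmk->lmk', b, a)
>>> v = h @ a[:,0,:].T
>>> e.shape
(19, 19)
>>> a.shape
(31, 3, 5)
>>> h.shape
(23, 3, 5)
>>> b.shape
(3, 23)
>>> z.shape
(19, 19)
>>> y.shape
(2, 3, 31)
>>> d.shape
(19, 19)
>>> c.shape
(2, 23)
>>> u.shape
()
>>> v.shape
(23, 3, 31)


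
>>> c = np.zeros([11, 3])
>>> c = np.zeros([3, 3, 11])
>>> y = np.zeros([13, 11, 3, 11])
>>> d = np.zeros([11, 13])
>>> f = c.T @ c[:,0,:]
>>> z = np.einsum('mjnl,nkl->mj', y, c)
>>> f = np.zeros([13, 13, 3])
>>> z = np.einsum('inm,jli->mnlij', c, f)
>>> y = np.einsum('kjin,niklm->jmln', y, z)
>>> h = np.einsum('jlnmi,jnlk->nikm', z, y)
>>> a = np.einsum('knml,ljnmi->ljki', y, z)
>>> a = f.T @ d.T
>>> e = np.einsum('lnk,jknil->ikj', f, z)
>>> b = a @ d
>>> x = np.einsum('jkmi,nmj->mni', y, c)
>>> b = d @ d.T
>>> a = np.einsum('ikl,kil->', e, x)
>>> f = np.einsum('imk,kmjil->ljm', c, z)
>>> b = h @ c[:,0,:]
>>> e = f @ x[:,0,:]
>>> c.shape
(3, 3, 11)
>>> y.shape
(11, 13, 3, 11)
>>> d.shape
(11, 13)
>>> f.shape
(13, 13, 3)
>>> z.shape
(11, 3, 13, 3, 13)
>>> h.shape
(13, 13, 11, 3)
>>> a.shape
()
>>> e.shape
(13, 13, 11)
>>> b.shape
(13, 13, 11, 11)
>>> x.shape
(3, 3, 11)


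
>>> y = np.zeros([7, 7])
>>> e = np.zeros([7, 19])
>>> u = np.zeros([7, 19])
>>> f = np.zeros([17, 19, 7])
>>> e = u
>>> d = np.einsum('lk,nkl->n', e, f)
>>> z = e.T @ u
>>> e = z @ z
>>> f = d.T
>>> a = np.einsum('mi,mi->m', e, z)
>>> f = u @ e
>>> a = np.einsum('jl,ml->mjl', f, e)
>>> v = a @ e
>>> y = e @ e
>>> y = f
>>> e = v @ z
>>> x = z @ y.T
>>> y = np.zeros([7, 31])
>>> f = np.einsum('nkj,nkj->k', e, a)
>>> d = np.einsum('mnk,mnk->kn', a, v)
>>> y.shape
(7, 31)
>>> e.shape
(19, 7, 19)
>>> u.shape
(7, 19)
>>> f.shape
(7,)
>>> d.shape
(19, 7)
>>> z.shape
(19, 19)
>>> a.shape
(19, 7, 19)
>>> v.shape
(19, 7, 19)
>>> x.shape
(19, 7)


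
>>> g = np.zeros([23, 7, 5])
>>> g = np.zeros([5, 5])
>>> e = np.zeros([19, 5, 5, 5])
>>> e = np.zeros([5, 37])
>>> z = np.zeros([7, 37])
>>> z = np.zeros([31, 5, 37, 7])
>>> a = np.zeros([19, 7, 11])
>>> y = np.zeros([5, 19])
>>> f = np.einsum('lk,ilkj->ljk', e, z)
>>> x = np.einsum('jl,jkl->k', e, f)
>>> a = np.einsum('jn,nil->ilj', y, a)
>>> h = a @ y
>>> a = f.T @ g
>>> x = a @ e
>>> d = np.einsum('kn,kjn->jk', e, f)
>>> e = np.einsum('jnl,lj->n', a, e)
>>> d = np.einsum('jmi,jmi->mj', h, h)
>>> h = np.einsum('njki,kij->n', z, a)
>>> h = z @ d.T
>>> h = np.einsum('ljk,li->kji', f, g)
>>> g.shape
(5, 5)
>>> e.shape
(7,)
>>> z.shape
(31, 5, 37, 7)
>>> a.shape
(37, 7, 5)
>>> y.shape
(5, 19)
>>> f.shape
(5, 7, 37)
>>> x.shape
(37, 7, 37)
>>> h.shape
(37, 7, 5)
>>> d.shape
(11, 7)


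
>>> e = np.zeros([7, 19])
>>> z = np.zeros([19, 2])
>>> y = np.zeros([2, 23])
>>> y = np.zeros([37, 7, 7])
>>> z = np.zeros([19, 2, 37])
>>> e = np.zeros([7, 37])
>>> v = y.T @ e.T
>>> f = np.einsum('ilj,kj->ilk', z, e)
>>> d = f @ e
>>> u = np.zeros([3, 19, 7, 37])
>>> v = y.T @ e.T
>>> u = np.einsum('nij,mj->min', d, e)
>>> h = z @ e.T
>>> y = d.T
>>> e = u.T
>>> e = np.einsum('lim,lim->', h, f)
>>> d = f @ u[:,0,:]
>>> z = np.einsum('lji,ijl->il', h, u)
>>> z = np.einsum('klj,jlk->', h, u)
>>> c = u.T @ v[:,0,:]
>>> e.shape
()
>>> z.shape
()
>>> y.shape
(37, 2, 19)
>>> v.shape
(7, 7, 7)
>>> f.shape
(19, 2, 7)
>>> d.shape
(19, 2, 19)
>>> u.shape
(7, 2, 19)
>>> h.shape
(19, 2, 7)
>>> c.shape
(19, 2, 7)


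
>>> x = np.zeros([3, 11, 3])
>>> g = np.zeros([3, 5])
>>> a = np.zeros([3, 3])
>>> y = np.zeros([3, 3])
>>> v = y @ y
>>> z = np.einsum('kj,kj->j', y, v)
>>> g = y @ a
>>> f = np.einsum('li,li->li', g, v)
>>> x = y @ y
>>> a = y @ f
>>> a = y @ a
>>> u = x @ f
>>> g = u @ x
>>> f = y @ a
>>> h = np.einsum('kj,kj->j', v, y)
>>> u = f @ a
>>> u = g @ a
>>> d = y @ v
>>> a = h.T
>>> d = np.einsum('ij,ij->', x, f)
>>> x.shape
(3, 3)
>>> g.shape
(3, 3)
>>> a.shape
(3,)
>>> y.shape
(3, 3)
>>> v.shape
(3, 3)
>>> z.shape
(3,)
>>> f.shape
(3, 3)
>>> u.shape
(3, 3)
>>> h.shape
(3,)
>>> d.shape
()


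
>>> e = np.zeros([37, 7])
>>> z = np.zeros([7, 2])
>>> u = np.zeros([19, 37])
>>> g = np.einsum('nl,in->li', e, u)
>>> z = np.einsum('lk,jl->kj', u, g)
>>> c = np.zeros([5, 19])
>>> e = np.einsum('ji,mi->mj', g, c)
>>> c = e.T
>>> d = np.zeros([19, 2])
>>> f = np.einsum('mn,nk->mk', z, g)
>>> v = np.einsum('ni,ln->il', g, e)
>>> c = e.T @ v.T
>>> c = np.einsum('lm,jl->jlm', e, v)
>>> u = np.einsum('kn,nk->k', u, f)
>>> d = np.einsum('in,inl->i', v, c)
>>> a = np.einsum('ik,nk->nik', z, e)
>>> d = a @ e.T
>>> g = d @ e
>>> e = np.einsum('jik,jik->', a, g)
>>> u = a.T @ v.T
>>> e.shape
()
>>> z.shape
(37, 7)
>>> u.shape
(7, 37, 19)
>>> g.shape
(5, 37, 7)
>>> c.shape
(19, 5, 7)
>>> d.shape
(5, 37, 5)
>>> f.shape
(37, 19)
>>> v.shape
(19, 5)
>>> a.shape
(5, 37, 7)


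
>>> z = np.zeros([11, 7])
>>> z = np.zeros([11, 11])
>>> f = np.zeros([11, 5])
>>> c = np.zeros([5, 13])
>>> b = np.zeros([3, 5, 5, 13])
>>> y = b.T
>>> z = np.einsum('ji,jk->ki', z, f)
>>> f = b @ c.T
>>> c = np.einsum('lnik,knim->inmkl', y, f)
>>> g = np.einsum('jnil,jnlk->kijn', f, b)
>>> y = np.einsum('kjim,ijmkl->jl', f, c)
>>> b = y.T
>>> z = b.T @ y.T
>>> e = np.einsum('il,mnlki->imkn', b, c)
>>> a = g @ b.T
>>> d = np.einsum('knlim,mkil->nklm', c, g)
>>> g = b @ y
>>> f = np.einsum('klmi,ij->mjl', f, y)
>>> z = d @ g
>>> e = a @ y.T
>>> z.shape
(5, 5, 5, 13)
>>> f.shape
(5, 13, 5)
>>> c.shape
(5, 5, 5, 3, 13)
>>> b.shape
(13, 5)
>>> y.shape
(5, 13)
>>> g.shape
(13, 13)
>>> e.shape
(13, 5, 3, 5)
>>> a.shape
(13, 5, 3, 13)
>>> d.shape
(5, 5, 5, 13)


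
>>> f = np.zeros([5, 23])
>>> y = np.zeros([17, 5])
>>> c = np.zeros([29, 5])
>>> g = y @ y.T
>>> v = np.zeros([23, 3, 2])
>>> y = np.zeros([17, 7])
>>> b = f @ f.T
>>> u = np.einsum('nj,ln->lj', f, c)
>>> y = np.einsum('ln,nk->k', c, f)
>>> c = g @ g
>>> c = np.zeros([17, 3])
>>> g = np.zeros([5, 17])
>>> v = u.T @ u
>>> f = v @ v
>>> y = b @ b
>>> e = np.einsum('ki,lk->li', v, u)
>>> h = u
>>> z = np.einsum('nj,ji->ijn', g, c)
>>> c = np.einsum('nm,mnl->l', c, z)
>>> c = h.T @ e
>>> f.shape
(23, 23)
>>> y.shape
(5, 5)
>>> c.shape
(23, 23)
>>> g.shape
(5, 17)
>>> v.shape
(23, 23)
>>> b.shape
(5, 5)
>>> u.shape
(29, 23)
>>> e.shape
(29, 23)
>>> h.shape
(29, 23)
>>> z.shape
(3, 17, 5)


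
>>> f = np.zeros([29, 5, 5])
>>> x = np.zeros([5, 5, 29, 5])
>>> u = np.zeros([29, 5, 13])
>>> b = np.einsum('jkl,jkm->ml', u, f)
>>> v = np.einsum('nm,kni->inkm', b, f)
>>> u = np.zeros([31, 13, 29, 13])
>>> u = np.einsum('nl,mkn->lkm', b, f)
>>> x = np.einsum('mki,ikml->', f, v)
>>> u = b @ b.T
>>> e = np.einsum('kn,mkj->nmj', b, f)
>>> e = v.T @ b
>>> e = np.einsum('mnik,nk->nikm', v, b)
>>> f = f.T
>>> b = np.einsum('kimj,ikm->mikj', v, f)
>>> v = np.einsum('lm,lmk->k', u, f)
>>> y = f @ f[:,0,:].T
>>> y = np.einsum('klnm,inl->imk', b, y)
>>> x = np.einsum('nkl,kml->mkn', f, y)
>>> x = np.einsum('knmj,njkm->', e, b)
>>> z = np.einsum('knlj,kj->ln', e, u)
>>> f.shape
(5, 5, 29)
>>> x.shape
()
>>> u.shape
(5, 5)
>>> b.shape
(29, 5, 5, 13)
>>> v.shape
(29,)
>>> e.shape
(5, 29, 13, 5)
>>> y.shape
(5, 13, 29)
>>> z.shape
(13, 29)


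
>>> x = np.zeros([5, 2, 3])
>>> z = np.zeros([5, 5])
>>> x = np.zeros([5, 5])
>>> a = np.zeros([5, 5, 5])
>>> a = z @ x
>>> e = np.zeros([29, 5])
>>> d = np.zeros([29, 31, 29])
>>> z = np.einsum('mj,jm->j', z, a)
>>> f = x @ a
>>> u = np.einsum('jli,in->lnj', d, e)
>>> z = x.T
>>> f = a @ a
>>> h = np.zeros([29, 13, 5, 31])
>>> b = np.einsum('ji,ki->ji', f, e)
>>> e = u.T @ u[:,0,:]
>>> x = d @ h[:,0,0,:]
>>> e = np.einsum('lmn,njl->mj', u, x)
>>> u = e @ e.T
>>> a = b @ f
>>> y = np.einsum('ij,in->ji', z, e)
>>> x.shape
(29, 31, 31)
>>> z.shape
(5, 5)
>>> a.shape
(5, 5)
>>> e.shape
(5, 31)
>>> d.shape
(29, 31, 29)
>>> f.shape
(5, 5)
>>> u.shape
(5, 5)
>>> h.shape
(29, 13, 5, 31)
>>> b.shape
(5, 5)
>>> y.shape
(5, 5)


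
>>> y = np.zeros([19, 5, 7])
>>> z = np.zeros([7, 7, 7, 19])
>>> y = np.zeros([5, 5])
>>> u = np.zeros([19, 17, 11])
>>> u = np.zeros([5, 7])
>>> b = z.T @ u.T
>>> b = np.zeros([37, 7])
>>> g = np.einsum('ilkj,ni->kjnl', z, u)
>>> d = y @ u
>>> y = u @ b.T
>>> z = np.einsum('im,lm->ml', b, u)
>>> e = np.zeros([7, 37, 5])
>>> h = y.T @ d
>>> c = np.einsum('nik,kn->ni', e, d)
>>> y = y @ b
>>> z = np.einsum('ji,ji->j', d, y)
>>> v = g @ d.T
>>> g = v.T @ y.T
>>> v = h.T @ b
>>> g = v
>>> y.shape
(5, 7)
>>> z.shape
(5,)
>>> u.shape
(5, 7)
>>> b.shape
(37, 7)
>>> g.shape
(7, 7)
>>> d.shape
(5, 7)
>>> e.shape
(7, 37, 5)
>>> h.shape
(37, 7)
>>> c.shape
(7, 37)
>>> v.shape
(7, 7)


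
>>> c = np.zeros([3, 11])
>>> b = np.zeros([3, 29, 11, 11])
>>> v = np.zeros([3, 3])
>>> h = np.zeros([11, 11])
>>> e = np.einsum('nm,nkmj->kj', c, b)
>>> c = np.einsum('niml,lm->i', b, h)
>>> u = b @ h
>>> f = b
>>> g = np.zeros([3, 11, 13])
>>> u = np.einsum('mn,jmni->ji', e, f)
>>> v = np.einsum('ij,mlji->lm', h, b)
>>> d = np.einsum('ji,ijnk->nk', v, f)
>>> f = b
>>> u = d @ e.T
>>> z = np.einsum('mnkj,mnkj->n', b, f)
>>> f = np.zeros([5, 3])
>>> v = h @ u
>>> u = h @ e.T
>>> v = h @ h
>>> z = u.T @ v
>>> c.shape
(29,)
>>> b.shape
(3, 29, 11, 11)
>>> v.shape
(11, 11)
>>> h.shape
(11, 11)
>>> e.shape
(29, 11)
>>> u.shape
(11, 29)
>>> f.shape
(5, 3)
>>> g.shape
(3, 11, 13)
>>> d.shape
(11, 11)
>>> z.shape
(29, 11)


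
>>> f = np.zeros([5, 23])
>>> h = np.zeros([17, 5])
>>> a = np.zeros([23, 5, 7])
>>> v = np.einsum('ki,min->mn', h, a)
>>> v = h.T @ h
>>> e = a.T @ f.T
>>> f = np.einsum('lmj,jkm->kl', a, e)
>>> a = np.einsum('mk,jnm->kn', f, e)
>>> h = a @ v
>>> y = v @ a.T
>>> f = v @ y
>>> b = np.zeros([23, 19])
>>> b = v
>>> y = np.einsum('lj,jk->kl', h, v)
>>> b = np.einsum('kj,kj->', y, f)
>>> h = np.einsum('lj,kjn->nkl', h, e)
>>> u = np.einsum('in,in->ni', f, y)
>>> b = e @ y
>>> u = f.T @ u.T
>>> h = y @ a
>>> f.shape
(5, 23)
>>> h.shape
(5, 5)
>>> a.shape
(23, 5)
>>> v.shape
(5, 5)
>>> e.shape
(7, 5, 5)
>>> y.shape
(5, 23)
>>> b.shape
(7, 5, 23)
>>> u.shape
(23, 23)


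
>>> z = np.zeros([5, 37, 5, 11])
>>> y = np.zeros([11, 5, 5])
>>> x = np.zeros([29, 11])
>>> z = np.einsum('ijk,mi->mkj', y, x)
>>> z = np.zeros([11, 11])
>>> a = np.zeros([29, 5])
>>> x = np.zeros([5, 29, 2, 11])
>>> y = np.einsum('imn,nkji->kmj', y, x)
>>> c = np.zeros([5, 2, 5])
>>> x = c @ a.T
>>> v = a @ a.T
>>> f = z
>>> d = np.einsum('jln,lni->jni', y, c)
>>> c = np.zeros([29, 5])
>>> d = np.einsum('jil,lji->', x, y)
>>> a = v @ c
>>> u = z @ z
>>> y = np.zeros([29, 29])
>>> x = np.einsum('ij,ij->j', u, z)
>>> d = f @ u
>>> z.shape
(11, 11)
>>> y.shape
(29, 29)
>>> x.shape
(11,)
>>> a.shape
(29, 5)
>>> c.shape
(29, 5)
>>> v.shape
(29, 29)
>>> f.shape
(11, 11)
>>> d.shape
(11, 11)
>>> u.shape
(11, 11)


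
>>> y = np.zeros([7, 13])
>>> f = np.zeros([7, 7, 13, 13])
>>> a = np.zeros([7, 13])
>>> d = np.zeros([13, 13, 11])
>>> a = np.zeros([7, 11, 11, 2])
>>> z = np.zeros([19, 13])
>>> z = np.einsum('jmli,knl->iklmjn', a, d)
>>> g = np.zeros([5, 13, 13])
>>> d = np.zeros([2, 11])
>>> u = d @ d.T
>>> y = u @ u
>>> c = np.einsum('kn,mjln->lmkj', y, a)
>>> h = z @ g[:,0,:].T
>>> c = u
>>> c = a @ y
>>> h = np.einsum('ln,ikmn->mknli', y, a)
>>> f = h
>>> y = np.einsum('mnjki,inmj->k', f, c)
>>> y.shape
(2,)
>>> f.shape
(11, 11, 2, 2, 7)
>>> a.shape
(7, 11, 11, 2)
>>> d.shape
(2, 11)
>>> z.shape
(2, 13, 11, 11, 7, 13)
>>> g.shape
(5, 13, 13)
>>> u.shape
(2, 2)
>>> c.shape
(7, 11, 11, 2)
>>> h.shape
(11, 11, 2, 2, 7)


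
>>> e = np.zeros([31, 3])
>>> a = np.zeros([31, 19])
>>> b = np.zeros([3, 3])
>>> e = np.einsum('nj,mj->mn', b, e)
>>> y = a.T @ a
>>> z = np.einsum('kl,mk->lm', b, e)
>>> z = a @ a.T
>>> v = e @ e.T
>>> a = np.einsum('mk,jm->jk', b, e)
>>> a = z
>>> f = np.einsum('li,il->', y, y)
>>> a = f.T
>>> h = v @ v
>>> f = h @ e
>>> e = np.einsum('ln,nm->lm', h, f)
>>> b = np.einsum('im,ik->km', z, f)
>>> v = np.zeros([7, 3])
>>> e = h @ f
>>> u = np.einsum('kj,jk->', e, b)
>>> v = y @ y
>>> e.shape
(31, 3)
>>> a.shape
()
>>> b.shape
(3, 31)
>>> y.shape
(19, 19)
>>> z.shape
(31, 31)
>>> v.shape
(19, 19)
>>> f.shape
(31, 3)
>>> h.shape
(31, 31)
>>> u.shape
()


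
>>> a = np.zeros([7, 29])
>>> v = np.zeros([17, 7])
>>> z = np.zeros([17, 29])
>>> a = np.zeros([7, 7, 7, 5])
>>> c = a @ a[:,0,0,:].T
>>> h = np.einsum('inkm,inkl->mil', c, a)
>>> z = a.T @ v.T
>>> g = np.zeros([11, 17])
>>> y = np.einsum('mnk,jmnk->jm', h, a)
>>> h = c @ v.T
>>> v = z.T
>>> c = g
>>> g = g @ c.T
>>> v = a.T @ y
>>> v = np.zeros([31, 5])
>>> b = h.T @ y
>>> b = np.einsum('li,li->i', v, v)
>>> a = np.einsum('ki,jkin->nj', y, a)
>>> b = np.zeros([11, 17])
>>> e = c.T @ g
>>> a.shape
(5, 7)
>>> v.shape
(31, 5)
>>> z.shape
(5, 7, 7, 17)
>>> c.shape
(11, 17)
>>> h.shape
(7, 7, 7, 17)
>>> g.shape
(11, 11)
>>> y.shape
(7, 7)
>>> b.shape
(11, 17)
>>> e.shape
(17, 11)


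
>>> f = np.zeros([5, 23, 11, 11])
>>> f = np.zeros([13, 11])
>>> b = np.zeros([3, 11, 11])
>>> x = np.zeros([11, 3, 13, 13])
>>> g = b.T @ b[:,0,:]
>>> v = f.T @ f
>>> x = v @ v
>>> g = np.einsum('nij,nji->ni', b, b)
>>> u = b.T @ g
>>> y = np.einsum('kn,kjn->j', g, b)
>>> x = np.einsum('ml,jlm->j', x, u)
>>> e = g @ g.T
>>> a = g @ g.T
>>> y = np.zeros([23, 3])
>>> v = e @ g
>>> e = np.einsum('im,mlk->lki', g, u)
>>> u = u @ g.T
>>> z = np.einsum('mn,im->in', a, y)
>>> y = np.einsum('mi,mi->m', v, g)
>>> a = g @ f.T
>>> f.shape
(13, 11)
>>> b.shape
(3, 11, 11)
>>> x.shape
(11,)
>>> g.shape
(3, 11)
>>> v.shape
(3, 11)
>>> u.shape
(11, 11, 3)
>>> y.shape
(3,)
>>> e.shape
(11, 11, 3)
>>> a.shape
(3, 13)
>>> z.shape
(23, 3)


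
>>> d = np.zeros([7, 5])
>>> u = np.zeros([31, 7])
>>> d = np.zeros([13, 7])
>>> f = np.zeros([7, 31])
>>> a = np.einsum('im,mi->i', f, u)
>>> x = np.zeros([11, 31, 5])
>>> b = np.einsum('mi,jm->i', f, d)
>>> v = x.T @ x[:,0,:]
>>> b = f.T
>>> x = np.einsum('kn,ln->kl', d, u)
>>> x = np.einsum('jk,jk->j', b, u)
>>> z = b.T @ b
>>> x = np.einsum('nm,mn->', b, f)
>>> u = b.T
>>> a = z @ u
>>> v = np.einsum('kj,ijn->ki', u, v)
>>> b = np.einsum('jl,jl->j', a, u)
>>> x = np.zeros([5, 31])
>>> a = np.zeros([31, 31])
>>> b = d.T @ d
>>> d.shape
(13, 7)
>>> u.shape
(7, 31)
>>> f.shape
(7, 31)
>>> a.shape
(31, 31)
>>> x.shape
(5, 31)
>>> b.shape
(7, 7)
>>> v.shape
(7, 5)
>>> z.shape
(7, 7)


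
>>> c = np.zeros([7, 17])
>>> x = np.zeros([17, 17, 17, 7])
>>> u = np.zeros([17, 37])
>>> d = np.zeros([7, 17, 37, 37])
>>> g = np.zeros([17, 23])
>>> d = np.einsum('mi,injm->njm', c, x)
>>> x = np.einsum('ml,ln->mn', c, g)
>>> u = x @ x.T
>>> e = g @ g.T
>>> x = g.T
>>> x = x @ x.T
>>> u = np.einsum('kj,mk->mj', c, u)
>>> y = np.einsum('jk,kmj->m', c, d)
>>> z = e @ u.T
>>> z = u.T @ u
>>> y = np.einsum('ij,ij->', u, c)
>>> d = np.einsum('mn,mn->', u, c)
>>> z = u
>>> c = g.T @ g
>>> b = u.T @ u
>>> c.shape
(23, 23)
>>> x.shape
(23, 23)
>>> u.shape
(7, 17)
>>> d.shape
()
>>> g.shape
(17, 23)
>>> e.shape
(17, 17)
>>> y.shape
()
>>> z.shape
(7, 17)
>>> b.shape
(17, 17)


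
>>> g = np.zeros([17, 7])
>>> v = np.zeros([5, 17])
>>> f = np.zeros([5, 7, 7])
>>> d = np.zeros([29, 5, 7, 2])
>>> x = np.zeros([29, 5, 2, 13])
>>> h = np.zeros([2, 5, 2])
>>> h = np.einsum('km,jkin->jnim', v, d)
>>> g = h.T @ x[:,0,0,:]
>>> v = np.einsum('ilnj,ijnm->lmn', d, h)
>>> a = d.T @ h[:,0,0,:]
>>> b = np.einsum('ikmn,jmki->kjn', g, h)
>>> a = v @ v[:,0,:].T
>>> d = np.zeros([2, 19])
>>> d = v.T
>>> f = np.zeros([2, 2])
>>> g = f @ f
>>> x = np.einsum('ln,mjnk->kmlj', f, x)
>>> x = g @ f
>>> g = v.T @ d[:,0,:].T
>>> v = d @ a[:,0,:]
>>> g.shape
(7, 17, 7)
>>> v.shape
(7, 17, 5)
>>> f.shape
(2, 2)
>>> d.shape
(7, 17, 5)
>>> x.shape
(2, 2)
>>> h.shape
(29, 2, 7, 17)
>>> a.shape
(5, 17, 5)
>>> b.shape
(7, 29, 13)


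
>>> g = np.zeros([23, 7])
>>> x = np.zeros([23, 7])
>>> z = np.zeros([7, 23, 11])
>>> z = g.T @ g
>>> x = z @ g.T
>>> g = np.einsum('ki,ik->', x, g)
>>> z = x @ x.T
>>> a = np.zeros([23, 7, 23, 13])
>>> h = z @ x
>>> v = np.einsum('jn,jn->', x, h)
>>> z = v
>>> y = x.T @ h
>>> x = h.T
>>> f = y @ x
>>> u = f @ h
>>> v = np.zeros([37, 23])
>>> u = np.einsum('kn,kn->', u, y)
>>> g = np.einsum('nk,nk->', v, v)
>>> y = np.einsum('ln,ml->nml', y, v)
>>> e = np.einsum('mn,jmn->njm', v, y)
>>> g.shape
()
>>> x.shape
(23, 7)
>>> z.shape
()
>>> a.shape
(23, 7, 23, 13)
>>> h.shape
(7, 23)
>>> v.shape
(37, 23)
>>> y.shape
(23, 37, 23)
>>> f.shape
(23, 7)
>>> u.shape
()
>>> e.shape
(23, 23, 37)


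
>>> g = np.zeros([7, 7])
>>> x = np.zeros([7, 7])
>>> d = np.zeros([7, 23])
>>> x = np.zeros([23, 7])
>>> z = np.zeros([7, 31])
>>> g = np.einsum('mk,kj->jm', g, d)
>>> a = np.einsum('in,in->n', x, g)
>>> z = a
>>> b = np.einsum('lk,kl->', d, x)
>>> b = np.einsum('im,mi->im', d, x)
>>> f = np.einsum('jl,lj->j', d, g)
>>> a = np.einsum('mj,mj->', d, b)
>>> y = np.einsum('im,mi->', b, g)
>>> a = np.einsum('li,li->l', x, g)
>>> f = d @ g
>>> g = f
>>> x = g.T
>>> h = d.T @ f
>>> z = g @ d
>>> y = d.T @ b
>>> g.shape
(7, 7)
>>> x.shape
(7, 7)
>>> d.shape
(7, 23)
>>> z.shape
(7, 23)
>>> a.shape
(23,)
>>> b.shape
(7, 23)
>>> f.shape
(7, 7)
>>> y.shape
(23, 23)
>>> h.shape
(23, 7)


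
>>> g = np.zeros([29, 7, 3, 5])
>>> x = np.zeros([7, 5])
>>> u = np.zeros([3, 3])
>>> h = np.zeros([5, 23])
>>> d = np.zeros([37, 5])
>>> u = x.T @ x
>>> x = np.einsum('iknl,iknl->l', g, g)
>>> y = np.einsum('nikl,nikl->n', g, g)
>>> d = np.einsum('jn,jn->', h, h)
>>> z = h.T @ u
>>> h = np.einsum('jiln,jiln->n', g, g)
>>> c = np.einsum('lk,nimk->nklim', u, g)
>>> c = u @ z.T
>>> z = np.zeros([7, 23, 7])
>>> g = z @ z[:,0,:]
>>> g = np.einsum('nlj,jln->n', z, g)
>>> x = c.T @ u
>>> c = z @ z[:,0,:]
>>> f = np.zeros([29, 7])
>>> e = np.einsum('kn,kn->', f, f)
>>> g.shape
(7,)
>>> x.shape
(23, 5)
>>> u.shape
(5, 5)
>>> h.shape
(5,)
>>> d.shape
()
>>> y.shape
(29,)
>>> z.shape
(7, 23, 7)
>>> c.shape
(7, 23, 7)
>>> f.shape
(29, 7)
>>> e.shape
()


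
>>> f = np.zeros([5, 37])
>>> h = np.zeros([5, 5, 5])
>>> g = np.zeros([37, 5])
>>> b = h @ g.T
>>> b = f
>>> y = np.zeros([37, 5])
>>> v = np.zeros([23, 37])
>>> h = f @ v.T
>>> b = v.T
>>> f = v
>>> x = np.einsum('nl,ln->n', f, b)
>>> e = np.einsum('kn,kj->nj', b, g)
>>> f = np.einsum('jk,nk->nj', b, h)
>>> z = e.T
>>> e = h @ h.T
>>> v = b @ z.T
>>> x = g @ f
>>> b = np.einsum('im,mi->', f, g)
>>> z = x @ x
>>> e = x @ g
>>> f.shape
(5, 37)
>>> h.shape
(5, 23)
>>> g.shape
(37, 5)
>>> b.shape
()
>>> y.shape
(37, 5)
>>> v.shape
(37, 5)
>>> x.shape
(37, 37)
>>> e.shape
(37, 5)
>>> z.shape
(37, 37)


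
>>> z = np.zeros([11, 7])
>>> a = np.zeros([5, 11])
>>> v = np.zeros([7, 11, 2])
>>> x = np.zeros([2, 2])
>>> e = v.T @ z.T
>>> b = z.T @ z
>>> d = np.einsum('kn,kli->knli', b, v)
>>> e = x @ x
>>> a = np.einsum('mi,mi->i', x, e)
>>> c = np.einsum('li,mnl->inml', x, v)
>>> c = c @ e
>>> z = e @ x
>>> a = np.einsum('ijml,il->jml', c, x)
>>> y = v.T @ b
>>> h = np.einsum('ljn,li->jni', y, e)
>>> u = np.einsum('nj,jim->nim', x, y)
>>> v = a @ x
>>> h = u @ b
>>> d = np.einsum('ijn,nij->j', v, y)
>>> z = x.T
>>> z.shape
(2, 2)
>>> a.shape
(11, 7, 2)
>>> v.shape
(11, 7, 2)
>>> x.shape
(2, 2)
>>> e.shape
(2, 2)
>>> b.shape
(7, 7)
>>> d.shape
(7,)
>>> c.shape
(2, 11, 7, 2)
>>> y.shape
(2, 11, 7)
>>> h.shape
(2, 11, 7)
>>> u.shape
(2, 11, 7)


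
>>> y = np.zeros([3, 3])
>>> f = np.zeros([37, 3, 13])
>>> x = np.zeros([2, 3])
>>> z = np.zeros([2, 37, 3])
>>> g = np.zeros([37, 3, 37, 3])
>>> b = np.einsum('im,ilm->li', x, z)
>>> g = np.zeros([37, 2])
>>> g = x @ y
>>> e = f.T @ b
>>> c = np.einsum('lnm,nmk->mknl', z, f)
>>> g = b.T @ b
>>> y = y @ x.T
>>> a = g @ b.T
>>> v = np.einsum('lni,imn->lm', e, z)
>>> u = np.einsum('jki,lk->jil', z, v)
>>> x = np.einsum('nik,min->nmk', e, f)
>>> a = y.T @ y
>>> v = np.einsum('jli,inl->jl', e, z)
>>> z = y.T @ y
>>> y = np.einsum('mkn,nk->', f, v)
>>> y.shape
()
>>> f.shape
(37, 3, 13)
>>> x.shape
(13, 37, 2)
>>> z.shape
(2, 2)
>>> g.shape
(2, 2)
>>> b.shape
(37, 2)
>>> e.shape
(13, 3, 2)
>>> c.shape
(3, 13, 37, 2)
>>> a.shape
(2, 2)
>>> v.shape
(13, 3)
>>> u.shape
(2, 3, 13)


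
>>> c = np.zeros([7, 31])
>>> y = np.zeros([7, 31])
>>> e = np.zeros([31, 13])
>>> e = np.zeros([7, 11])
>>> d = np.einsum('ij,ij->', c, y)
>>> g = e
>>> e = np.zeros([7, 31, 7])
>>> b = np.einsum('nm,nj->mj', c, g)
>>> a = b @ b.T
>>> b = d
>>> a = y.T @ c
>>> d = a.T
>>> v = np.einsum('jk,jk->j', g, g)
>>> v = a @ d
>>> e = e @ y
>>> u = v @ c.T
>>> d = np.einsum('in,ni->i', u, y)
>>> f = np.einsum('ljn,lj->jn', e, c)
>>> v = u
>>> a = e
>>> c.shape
(7, 31)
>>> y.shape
(7, 31)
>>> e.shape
(7, 31, 31)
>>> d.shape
(31,)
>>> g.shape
(7, 11)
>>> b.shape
()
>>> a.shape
(7, 31, 31)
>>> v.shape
(31, 7)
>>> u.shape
(31, 7)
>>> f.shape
(31, 31)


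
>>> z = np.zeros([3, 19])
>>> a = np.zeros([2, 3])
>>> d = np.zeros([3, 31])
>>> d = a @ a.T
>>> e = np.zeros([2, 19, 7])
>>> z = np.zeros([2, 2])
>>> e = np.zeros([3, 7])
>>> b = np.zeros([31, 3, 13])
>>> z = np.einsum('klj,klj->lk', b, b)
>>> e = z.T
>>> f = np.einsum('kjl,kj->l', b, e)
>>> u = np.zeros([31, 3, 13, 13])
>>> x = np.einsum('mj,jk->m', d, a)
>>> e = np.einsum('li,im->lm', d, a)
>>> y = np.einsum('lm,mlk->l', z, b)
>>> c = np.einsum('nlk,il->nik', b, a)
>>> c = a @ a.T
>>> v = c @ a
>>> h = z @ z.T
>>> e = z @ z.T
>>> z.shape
(3, 31)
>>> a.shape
(2, 3)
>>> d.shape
(2, 2)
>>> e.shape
(3, 3)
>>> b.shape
(31, 3, 13)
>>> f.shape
(13,)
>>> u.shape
(31, 3, 13, 13)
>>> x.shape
(2,)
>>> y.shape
(3,)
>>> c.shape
(2, 2)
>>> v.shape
(2, 3)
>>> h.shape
(3, 3)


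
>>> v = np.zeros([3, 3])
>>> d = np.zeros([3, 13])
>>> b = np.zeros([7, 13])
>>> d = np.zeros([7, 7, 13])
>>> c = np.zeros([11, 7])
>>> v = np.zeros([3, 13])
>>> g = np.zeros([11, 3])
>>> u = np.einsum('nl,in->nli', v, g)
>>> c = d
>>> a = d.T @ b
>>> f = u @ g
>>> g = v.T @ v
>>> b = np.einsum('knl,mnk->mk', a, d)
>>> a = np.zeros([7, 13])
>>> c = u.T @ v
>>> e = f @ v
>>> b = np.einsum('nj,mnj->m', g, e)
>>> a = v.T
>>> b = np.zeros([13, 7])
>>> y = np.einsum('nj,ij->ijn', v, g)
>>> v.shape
(3, 13)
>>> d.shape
(7, 7, 13)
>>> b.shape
(13, 7)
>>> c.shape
(11, 13, 13)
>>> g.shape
(13, 13)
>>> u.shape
(3, 13, 11)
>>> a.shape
(13, 3)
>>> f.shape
(3, 13, 3)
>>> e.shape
(3, 13, 13)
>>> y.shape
(13, 13, 3)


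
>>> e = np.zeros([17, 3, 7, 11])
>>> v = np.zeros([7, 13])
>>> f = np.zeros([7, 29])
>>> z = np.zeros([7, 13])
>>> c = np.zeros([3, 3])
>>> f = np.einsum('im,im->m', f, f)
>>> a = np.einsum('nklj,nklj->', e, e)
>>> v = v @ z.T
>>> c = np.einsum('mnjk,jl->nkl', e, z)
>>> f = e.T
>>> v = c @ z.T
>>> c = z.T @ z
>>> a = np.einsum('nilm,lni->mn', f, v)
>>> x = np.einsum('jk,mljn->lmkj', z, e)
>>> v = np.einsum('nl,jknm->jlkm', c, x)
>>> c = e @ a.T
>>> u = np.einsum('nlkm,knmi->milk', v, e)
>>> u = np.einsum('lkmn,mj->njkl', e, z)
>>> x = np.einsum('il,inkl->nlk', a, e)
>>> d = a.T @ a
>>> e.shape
(17, 3, 7, 11)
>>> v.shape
(3, 13, 17, 7)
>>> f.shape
(11, 7, 3, 17)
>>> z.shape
(7, 13)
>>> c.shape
(17, 3, 7, 17)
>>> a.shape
(17, 11)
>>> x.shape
(3, 11, 7)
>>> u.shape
(11, 13, 3, 17)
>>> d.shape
(11, 11)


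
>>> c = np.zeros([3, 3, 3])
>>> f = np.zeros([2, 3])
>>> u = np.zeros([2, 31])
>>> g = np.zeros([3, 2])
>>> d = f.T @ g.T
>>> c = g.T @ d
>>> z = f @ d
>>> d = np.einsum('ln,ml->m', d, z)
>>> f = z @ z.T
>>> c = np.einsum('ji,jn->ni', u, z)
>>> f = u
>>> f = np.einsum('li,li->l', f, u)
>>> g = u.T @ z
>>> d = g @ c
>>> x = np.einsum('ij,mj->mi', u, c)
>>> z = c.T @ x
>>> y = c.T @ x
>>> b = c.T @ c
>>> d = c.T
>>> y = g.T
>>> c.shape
(3, 31)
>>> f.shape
(2,)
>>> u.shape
(2, 31)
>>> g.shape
(31, 3)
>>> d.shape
(31, 3)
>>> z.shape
(31, 2)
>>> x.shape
(3, 2)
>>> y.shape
(3, 31)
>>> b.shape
(31, 31)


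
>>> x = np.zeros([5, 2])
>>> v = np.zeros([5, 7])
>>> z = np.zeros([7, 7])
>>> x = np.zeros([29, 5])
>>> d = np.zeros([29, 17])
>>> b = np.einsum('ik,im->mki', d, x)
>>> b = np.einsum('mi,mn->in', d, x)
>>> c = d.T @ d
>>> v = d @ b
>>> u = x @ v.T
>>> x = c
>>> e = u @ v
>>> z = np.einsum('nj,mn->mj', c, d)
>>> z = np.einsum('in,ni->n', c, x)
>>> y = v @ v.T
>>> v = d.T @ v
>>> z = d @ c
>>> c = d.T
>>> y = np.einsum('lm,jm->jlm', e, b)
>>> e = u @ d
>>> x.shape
(17, 17)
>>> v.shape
(17, 5)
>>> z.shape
(29, 17)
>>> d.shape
(29, 17)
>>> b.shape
(17, 5)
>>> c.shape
(17, 29)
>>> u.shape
(29, 29)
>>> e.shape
(29, 17)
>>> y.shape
(17, 29, 5)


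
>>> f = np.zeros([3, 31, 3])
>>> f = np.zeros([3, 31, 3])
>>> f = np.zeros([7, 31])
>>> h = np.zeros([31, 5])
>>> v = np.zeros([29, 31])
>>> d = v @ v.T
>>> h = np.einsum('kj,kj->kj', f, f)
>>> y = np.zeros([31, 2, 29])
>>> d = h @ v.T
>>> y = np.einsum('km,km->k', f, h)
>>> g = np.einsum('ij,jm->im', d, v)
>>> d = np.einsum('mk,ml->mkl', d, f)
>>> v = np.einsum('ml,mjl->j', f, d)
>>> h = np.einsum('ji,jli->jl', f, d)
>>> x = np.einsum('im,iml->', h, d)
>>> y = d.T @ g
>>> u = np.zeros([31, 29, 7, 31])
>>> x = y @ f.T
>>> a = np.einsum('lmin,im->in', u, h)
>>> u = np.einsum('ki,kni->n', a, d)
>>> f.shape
(7, 31)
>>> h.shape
(7, 29)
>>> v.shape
(29,)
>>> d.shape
(7, 29, 31)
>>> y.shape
(31, 29, 31)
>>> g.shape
(7, 31)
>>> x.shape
(31, 29, 7)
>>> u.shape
(29,)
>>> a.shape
(7, 31)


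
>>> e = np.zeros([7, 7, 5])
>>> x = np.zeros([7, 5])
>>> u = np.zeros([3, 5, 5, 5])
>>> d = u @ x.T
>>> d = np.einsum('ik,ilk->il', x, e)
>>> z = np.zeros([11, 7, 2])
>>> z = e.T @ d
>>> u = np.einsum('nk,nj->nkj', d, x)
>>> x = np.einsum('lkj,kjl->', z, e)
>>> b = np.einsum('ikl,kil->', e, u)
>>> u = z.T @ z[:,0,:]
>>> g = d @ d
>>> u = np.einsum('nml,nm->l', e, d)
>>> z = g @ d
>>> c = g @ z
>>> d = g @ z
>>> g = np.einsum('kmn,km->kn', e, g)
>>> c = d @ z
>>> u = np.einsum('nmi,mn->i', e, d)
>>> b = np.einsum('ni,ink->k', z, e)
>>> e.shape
(7, 7, 5)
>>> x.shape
()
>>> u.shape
(5,)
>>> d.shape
(7, 7)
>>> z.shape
(7, 7)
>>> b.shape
(5,)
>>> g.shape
(7, 5)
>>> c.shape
(7, 7)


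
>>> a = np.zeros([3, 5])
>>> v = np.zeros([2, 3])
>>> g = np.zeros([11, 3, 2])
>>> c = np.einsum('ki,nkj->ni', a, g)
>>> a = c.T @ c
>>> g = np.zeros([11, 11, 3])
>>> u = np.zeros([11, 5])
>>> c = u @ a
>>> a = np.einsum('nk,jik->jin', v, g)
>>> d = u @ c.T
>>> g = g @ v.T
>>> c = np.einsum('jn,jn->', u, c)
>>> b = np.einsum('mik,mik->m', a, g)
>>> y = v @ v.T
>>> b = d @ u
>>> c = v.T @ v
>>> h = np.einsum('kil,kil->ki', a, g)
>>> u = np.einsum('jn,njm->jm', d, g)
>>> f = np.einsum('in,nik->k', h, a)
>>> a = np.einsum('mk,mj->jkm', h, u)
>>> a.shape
(2, 11, 11)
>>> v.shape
(2, 3)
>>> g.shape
(11, 11, 2)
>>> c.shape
(3, 3)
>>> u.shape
(11, 2)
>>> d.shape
(11, 11)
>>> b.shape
(11, 5)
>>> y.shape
(2, 2)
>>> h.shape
(11, 11)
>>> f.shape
(2,)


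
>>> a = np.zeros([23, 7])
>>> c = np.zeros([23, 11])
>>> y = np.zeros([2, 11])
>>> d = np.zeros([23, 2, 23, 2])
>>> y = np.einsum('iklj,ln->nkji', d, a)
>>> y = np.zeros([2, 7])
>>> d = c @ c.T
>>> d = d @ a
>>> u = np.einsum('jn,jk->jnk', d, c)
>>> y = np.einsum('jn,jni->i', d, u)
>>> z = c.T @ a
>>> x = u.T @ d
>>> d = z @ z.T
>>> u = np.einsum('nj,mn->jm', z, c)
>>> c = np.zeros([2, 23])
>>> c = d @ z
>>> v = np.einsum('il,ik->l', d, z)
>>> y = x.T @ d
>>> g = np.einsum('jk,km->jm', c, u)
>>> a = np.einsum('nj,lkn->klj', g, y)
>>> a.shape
(7, 7, 23)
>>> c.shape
(11, 7)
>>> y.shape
(7, 7, 11)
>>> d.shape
(11, 11)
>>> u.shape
(7, 23)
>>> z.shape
(11, 7)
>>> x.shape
(11, 7, 7)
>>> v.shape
(11,)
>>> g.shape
(11, 23)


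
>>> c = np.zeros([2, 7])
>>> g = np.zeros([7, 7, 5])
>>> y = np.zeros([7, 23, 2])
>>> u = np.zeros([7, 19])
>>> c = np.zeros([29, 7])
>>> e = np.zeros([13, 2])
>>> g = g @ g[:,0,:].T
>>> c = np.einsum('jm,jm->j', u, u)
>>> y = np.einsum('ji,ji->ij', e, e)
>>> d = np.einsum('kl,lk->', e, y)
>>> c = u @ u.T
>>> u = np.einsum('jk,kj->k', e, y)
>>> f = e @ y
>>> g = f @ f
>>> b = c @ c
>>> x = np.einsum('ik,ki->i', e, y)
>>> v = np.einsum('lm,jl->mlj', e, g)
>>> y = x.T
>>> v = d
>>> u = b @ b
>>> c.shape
(7, 7)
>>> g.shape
(13, 13)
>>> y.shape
(13,)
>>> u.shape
(7, 7)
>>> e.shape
(13, 2)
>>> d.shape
()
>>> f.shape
(13, 13)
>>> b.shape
(7, 7)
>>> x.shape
(13,)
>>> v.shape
()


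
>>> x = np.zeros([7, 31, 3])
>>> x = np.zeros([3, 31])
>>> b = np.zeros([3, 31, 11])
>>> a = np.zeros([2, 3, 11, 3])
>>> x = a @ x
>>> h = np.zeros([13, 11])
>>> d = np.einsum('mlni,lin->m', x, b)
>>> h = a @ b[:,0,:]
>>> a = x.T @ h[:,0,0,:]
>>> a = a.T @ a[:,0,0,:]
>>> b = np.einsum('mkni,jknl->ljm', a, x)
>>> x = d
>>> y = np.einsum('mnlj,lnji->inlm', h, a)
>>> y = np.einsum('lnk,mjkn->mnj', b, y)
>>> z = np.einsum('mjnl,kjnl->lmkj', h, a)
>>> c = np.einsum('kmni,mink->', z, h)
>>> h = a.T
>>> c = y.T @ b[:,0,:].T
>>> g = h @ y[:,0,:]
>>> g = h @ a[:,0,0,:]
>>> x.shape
(2,)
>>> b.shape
(31, 2, 11)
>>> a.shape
(11, 3, 11, 11)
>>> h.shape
(11, 11, 3, 11)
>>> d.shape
(2,)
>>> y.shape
(11, 2, 3)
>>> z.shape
(11, 2, 11, 3)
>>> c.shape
(3, 2, 31)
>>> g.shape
(11, 11, 3, 11)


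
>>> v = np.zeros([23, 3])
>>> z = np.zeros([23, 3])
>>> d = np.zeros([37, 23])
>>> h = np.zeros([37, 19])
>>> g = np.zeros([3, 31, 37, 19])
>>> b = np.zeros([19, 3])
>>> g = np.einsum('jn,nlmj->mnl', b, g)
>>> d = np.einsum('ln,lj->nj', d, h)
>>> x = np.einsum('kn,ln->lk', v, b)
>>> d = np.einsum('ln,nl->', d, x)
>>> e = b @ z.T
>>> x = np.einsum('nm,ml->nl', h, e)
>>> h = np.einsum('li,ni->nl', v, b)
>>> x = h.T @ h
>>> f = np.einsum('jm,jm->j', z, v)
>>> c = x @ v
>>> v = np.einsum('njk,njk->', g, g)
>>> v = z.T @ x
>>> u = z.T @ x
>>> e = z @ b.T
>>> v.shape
(3, 23)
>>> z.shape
(23, 3)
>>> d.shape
()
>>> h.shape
(19, 23)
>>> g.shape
(37, 3, 31)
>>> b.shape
(19, 3)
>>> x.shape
(23, 23)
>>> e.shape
(23, 19)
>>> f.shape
(23,)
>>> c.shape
(23, 3)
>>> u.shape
(3, 23)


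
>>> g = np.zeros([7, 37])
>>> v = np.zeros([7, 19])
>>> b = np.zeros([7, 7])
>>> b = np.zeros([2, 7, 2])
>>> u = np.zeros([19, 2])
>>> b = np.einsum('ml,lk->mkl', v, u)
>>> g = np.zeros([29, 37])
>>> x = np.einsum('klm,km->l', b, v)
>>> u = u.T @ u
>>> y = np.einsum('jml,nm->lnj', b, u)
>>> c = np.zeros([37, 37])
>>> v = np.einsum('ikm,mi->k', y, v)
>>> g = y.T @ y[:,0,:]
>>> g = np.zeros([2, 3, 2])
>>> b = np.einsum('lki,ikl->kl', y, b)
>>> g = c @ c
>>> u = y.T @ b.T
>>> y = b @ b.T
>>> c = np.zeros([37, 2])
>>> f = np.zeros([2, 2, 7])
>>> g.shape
(37, 37)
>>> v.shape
(2,)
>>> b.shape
(2, 19)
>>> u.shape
(7, 2, 2)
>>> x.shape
(2,)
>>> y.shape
(2, 2)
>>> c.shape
(37, 2)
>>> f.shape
(2, 2, 7)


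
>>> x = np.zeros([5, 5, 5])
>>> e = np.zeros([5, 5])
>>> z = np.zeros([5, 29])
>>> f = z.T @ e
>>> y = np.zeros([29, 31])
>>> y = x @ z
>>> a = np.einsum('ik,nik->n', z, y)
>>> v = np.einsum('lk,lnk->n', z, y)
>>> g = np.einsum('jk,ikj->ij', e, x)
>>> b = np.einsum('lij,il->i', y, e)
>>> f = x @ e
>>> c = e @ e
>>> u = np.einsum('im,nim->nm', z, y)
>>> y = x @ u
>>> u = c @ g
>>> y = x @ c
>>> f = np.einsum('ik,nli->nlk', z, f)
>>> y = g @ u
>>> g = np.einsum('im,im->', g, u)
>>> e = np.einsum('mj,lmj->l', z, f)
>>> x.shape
(5, 5, 5)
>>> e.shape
(5,)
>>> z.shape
(5, 29)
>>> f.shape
(5, 5, 29)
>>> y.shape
(5, 5)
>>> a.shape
(5,)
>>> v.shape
(5,)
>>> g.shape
()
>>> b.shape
(5,)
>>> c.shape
(5, 5)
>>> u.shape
(5, 5)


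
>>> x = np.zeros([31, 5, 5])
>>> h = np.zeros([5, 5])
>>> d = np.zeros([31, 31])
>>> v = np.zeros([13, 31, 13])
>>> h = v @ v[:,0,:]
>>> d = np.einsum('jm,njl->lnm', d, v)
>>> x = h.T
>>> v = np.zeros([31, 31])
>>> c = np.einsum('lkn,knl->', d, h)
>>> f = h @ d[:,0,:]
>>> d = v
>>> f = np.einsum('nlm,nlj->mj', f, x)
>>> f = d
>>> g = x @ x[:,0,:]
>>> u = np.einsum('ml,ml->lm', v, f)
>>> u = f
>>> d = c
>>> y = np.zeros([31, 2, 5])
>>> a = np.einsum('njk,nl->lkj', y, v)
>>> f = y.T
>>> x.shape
(13, 31, 13)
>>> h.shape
(13, 31, 13)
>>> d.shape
()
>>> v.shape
(31, 31)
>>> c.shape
()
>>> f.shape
(5, 2, 31)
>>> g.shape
(13, 31, 13)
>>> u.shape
(31, 31)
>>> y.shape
(31, 2, 5)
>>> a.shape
(31, 5, 2)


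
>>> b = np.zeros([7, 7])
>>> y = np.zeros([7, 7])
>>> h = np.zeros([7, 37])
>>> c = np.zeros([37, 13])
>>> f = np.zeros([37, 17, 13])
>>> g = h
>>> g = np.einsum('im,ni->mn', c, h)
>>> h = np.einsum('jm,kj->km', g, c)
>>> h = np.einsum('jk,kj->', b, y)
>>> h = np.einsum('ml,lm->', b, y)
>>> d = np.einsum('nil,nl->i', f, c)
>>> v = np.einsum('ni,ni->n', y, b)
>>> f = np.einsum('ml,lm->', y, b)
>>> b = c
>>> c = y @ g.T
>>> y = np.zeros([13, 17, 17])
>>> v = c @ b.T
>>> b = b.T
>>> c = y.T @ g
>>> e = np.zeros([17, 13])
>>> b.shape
(13, 37)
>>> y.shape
(13, 17, 17)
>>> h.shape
()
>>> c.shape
(17, 17, 7)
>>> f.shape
()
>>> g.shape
(13, 7)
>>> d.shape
(17,)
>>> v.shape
(7, 37)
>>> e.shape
(17, 13)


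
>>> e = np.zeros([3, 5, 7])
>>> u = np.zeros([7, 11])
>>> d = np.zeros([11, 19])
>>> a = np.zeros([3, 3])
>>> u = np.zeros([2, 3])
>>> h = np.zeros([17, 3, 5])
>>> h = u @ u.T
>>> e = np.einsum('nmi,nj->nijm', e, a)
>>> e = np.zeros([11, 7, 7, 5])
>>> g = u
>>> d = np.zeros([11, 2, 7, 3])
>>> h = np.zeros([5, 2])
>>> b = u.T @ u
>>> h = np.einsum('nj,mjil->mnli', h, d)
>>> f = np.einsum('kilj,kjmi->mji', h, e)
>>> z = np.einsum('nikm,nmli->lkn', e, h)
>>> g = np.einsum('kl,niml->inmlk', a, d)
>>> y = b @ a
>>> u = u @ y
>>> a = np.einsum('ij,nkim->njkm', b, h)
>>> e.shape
(11, 7, 7, 5)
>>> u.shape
(2, 3)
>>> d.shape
(11, 2, 7, 3)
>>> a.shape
(11, 3, 5, 7)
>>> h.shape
(11, 5, 3, 7)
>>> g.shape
(2, 11, 7, 3, 3)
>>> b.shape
(3, 3)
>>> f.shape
(7, 7, 5)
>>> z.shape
(3, 7, 11)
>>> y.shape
(3, 3)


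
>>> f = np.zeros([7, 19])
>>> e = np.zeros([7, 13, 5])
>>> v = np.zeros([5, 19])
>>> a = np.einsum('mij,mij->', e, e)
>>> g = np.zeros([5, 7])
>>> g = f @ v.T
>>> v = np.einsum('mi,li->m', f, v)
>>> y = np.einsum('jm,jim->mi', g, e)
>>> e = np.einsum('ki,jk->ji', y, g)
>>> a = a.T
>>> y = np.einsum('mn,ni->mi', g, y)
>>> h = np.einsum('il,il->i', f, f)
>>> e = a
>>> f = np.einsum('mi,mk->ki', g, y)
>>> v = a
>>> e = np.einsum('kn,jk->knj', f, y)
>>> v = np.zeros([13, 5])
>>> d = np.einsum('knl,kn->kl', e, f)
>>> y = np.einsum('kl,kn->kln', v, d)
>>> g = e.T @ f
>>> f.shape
(13, 5)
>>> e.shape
(13, 5, 7)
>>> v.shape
(13, 5)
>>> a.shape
()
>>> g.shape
(7, 5, 5)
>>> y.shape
(13, 5, 7)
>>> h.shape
(7,)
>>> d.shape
(13, 7)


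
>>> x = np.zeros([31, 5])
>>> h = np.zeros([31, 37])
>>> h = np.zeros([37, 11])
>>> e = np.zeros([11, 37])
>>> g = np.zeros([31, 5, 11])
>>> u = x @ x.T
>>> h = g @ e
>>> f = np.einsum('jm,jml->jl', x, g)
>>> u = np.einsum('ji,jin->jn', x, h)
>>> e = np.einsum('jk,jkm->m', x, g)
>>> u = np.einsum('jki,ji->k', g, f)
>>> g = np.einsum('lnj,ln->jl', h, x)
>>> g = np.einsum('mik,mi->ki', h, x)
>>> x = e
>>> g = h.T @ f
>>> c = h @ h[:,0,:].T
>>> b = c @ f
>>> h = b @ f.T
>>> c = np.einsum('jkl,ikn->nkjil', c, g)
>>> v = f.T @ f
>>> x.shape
(11,)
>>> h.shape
(31, 5, 31)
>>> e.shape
(11,)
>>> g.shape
(37, 5, 11)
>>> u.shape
(5,)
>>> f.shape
(31, 11)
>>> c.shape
(11, 5, 31, 37, 31)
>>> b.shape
(31, 5, 11)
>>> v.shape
(11, 11)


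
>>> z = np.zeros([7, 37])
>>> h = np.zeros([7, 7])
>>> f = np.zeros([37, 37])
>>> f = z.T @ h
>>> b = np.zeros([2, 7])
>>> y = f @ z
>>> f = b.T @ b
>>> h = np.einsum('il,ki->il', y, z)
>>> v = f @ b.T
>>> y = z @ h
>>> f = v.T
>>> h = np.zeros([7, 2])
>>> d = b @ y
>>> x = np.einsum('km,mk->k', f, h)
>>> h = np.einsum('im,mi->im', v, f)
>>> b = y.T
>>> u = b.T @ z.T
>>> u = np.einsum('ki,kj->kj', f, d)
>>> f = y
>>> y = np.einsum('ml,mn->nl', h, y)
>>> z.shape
(7, 37)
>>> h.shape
(7, 2)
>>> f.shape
(7, 37)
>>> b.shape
(37, 7)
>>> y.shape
(37, 2)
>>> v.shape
(7, 2)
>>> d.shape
(2, 37)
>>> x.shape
(2,)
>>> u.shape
(2, 37)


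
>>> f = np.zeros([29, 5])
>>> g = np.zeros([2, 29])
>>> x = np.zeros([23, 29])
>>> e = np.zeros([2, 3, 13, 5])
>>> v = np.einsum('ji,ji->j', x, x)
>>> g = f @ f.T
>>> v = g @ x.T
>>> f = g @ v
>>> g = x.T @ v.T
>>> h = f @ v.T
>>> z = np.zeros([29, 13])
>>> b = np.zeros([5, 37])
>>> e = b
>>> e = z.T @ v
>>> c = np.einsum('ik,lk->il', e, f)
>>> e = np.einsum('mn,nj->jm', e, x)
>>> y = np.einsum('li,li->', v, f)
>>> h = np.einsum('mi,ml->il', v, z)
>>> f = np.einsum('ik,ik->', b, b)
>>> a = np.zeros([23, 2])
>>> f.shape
()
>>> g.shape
(29, 29)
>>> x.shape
(23, 29)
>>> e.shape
(29, 13)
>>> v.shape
(29, 23)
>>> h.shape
(23, 13)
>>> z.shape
(29, 13)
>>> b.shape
(5, 37)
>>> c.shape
(13, 29)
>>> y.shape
()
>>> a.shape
(23, 2)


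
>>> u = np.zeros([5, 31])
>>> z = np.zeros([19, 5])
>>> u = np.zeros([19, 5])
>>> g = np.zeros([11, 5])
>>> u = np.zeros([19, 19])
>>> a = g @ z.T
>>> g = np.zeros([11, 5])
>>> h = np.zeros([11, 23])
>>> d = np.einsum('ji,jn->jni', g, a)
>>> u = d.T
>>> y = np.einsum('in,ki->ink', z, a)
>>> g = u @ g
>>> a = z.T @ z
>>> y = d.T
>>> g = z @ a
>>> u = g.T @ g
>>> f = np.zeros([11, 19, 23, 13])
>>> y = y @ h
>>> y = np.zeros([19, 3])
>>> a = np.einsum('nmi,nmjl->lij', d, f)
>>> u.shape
(5, 5)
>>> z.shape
(19, 5)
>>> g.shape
(19, 5)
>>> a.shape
(13, 5, 23)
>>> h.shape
(11, 23)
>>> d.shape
(11, 19, 5)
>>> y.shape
(19, 3)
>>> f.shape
(11, 19, 23, 13)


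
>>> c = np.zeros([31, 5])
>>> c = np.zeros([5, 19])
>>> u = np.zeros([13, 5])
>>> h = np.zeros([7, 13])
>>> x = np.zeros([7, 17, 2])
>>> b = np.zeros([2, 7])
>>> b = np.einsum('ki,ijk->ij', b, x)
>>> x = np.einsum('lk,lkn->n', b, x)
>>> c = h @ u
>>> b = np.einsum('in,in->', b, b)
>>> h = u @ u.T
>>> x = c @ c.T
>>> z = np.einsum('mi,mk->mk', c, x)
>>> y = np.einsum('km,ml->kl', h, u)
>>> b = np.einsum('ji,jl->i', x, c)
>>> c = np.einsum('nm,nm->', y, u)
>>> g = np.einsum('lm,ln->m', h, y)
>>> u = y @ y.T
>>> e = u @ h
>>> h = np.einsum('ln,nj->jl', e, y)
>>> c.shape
()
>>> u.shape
(13, 13)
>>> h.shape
(5, 13)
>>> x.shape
(7, 7)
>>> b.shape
(7,)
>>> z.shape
(7, 7)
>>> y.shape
(13, 5)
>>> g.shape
(13,)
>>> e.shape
(13, 13)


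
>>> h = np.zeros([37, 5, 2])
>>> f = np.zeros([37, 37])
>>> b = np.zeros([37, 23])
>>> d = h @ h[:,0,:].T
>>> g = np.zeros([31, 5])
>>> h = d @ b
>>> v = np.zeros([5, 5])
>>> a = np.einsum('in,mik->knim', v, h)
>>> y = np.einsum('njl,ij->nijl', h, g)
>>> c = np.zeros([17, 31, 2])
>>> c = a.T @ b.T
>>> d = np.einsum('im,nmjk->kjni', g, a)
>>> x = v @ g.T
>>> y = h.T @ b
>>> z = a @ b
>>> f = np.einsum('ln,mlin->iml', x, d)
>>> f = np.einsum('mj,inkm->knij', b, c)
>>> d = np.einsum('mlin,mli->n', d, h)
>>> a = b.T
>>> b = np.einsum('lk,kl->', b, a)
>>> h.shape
(37, 5, 23)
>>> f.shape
(5, 5, 37, 23)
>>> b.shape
()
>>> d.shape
(31,)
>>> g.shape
(31, 5)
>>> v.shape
(5, 5)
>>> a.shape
(23, 37)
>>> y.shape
(23, 5, 23)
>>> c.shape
(37, 5, 5, 37)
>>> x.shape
(5, 31)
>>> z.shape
(23, 5, 5, 23)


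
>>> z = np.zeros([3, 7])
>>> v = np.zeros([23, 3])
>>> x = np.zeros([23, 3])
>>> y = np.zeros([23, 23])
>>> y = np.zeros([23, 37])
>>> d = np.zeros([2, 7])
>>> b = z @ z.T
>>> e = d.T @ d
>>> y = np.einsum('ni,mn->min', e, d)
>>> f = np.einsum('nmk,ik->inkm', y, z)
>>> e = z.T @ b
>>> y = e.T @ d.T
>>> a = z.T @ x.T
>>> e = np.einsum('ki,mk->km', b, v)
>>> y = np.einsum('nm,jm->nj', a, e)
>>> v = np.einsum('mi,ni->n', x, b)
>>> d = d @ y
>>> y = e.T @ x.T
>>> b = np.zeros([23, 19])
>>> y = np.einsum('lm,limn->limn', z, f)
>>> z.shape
(3, 7)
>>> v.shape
(3,)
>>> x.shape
(23, 3)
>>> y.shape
(3, 2, 7, 7)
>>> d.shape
(2, 3)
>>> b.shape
(23, 19)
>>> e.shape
(3, 23)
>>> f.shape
(3, 2, 7, 7)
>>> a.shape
(7, 23)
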